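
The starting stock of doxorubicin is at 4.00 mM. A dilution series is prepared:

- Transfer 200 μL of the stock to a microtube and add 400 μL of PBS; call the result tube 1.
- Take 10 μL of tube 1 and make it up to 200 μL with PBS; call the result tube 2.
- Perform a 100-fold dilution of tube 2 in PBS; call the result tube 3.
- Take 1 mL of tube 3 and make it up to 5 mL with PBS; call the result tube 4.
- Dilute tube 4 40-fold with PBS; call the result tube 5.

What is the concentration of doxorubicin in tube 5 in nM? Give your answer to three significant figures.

Step 1: 200 μL + 400 μL = 600 μL total → factor 600/200 = 3
Step 2: 10 μL brought to 200 μL → factor 200/10 = 20
Step 3: 100-fold → factor 100
Step 4: 1 mL brought to 5 mL → factor 5/1 = 5
Step 5: 40-fold → factor 40
Overall dilution factor = 3 × 20 × 100 × 5 × 40 = 1.2 × 10^6
Final = 4.00 mM / 1.2 × 10^6 = 3.333 × 10^-6 mM = 3.33 nM

3.33 nM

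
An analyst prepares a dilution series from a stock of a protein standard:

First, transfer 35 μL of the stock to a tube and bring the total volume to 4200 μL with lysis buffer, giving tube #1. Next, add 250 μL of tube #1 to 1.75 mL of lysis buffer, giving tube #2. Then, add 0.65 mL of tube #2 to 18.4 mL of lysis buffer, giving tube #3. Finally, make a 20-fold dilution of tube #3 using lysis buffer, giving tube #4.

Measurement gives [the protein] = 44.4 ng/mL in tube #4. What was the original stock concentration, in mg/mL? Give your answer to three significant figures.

25.0 mg/mL

Step 1: 35 μL brought to 4200 μL → factor 4200/35 = 120
Step 2: 250 μL + 1.75 mL = 2000 μL total → factor 2000/250 = 8
Step 3: 0.65 mL + 18.4 mL = 19.05 mL total → factor 19.05/0.65 = 29.308
Step 4: 20-fold → factor 20
Overall dilution factor = 120 × 8 × 29.308 × 20 = 5.6271 × 10^5
Stock = 44.4 ng/mL × 5.6271 × 10^5 = 2.498 × 10^7 ng/mL = 25.0 mg/mL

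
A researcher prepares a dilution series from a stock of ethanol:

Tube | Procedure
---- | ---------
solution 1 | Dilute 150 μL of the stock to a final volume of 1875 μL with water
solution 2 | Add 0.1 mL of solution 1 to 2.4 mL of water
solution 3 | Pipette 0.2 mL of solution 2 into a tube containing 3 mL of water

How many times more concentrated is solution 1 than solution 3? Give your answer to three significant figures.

400

Step 1: 150 μL brought to 1875 μL → factor 1875/150 = 12.5
Step 2: 0.1 mL + 2.4 mL = 2.5 mL total → factor 2.5/0.1 = 25
Step 3: 0.2 mL + 3 mL = 3.2 mL total → factor 3.2/0.2 = 16
Dilution factor to solution 1 = 12.5; to solution 3 = 5000
[solution 1]/[solution 3] = (factor to solution 3)/(factor to solution 1) = 5000/12.5 = 400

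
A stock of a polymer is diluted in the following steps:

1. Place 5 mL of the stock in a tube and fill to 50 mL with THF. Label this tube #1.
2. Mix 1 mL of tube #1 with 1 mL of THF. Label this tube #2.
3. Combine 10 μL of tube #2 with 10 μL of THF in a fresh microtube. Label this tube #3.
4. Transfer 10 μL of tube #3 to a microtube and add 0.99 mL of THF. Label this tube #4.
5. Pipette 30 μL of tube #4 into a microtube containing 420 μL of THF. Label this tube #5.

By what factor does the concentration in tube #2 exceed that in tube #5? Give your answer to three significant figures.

3.00 × 10^3

Step 1: 5 mL brought to 50 mL → factor 50/5 = 10
Step 2: 1 mL + 1 mL = 2 mL total → factor 2/1 = 2
Step 3: 10 μL + 10 μL = 20 μL total → factor 20/10 = 2
Step 4: 10 μL + 0.99 mL = 1000 μL total → factor 1000/10 = 100
Step 5: 30 μL + 420 μL = 450 μL total → factor 450/30 = 15
Dilution factor to tube #2 = 20; to tube #5 = 60000
[tube #2]/[tube #5] = (factor to tube #5)/(factor to tube #2) = 60000/20 = 3.00 × 10^3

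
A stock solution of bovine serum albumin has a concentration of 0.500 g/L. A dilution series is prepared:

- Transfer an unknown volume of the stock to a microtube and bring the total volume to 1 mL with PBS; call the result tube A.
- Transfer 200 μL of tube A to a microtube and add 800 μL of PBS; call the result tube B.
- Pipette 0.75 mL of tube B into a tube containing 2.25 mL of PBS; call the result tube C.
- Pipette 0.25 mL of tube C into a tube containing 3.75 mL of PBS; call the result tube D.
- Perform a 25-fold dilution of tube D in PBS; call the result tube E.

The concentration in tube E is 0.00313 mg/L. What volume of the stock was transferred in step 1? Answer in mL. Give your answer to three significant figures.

0.0501 mL

Step 1: v brought to 1 mL → factor = 1 mL/v
Step 2: 200 μL + 800 μL = 1000 μL total → factor 1000/200 = 5
Step 3: 0.75 mL + 2.25 mL = 3 mL total → factor 3/0.75 = 4
Step 4: 0.25 mL + 3.75 mL = 4 mL total → factor 4/0.25 = 16
Step 5: 25-fold → factor 25
Product of known-step factors = 8000
Overall factor = 0.500 g/L / (0.00313 mg/L) = 1.5974 × 10^5
Step-1 factor = 1.5974 × 10^5 / 8000 = 19.968
v = 1 mL / 19.968 = 0.0501 mL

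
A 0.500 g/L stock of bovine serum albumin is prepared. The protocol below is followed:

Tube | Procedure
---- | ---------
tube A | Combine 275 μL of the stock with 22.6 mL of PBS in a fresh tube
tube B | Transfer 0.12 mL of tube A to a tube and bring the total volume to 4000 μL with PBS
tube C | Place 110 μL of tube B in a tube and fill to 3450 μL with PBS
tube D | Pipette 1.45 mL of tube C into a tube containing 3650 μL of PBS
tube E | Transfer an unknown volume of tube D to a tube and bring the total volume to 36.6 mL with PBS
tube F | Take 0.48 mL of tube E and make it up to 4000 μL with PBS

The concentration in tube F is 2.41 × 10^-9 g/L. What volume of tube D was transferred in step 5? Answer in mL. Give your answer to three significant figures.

Step 1: 275 μL + 22.6 mL = 22875 μL total → factor 22875/275 = 83.182
Step 2: 0.12 mL brought to 4000 μL → factor 4/0.12 = 33.333
Step 3: 110 μL brought to 3450 μL → factor 3450/110 = 31.364
Step 4: 1.45 mL + 3650 μL = 5.1 mL total → factor 5.1/1.45 = 3.5172
Step 5: v brought to 36.6 mL → factor = 36.6 mL/v
Step 6: 0.48 mL brought to 4000 μL → factor 4/0.48 = 8.3333
Product of known-step factors = 2.5489 × 10^6
Overall factor = 0.500 g/L / (2.41 × 10^-9 g/L) = 2.0747 × 10^8
Step-5 factor = 2.0747 × 10^8 / 2.5489 × 10^6 = 81.395
v = 36.6 mL / 81.395 = 0.450 mL

0.450 mL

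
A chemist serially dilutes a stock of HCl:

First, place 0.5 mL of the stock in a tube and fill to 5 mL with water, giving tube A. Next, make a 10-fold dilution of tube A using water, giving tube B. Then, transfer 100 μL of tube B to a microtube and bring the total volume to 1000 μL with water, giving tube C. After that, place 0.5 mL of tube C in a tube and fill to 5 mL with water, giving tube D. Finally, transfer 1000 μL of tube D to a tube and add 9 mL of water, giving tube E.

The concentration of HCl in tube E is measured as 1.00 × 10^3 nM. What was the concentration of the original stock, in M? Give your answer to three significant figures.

Step 1: 0.5 mL brought to 5 mL → factor 5/0.5 = 10
Step 2: 10-fold → factor 10
Step 3: 100 μL brought to 1000 μL → factor 1000/100 = 10
Step 4: 0.5 mL brought to 5 mL → factor 5/0.5 = 10
Step 5: 1000 μL + 9 mL = 10000 μL total → factor 10000/1000 = 10
Overall dilution factor = 10 × 10 × 10 × 10 × 10 = 1 × 10^5
Stock = 1.00 × 10^3 nM × 1 × 10^5 = 1.000 × 10^8 nM = 0.100 M

0.100 M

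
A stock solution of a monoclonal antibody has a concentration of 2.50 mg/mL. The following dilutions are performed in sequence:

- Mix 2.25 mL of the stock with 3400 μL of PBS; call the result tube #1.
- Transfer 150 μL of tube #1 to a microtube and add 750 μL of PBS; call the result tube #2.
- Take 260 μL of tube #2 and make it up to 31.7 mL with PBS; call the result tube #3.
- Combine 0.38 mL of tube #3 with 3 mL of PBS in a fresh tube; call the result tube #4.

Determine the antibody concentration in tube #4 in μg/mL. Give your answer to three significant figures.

0.153 μg/mL

Step 1: 2.25 mL + 3400 μL = 5.65 mL total → factor 5.65/2.25 = 2.5111
Step 2: 150 μL + 750 μL = 900 μL total → factor 900/150 = 6
Step 3: 260 μL brought to 31.7 mL → factor 31700/260 = 121.92
Step 4: 0.38 mL + 3 mL = 3.38 mL total → factor 3.38/0.38 = 8.8947
Overall dilution factor = 2.5111 × 6 × 121.92 × 8.8947 = 16339
Final = 2.50 mg/mL / 16339 = 0.0001530 mg/mL = 0.153 μg/mL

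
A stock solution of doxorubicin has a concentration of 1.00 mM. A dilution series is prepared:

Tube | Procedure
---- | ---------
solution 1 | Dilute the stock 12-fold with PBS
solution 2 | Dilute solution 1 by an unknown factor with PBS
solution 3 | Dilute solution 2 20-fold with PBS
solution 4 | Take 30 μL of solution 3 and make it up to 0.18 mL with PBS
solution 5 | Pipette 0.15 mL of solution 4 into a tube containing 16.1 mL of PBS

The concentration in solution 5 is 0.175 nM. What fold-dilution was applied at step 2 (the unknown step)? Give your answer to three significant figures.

36.6-fold

Step 1: 12-fold → factor 12
Step 2: unknown factor x
Step 3: 20-fold → factor 20
Step 4: 30 μL brought to 0.18 mL → factor 180/30 = 6
Step 5: 0.15 mL + 16.1 mL = 16.25 mL total → factor 16.25/0.15 = 108.33
Product of known-step factors = 1.56 × 10^5
Overall factor = 1.00 mM / (0.175 nM) = 5.7143 × 10^6
x = 5.7143 × 10^6 / 1.56 × 10^5 = 36.6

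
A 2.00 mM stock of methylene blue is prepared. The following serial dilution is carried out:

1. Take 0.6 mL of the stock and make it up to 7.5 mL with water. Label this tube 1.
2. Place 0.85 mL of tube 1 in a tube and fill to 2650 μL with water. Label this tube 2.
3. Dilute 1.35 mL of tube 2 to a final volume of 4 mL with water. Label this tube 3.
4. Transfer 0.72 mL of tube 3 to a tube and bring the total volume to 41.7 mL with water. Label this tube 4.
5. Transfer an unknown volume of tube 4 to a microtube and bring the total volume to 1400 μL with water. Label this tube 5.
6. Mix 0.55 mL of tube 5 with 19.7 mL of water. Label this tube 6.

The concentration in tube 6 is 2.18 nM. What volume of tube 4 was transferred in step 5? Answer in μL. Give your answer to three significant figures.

376 μL

Step 1: 0.6 mL brought to 7.5 mL → factor 7.5/0.6 = 12.5
Step 2: 0.85 mL brought to 2650 μL → factor 2.65/0.85 = 3.1176
Step 3: 1.35 mL brought to 4 mL → factor 4/1.35 = 2.963
Step 4: 0.72 mL brought to 41.7 mL → factor 41.7/0.72 = 57.917
Step 5: v brought to 1400 μL → factor = 1400 μL/v
Step 6: 0.55 mL + 19.7 mL = 20.25 mL total → factor 20.25/0.55 = 36.818
Product of known-step factors = 2.4622 × 10^5
Overall factor = 2.00 mM / (2.18 nM) = 9.1743 × 10^5
Step-5 factor = 9.1743 × 10^5 / 2.4622 × 10^5 = 3.726
v = 1400 μL / 3.726 = 376 μL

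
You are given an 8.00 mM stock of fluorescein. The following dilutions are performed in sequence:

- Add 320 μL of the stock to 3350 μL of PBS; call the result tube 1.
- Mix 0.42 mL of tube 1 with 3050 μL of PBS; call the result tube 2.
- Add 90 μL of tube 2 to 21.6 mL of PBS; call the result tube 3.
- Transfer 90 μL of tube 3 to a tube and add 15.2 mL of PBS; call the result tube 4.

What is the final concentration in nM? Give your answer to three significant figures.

2.06 nM

Step 1: 320 μL + 3350 μL = 3670 μL total → factor 3670/320 = 11.469
Step 2: 0.42 mL + 3050 μL = 3.47 mL total → factor 3.47/0.42 = 8.2619
Step 3: 90 μL + 21.6 mL = 21690 μL total → factor 21690/90 = 241
Step 4: 90 μL + 15.2 mL = 15290 μL total → factor 15290/90 = 169.89
Overall dilution factor = 11.469 × 8.2619 × 241 × 169.89 = 3.8795 × 10^6
Final = 8.00 mM / 3.8795 × 10^6 = 2.062 × 10^-6 mM = 2.06 nM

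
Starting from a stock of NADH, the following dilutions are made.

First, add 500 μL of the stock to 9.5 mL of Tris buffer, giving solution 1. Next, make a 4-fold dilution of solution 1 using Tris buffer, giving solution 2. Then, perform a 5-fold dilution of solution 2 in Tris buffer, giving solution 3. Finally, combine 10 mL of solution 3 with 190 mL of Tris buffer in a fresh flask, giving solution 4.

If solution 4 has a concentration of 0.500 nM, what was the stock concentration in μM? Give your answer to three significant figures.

4.00 μM

Step 1: 500 μL + 9.5 mL = 10000 μL total → factor 10000/500 = 20
Step 2: 4-fold → factor 4
Step 3: 5-fold → factor 5
Step 4: 10 mL + 190 mL = 200 mL total → factor 200/10 = 20
Overall dilution factor = 20 × 4 × 5 × 20 = 8000
Stock = 0.500 nM × 8000 = 4000 nM = 4.00 μM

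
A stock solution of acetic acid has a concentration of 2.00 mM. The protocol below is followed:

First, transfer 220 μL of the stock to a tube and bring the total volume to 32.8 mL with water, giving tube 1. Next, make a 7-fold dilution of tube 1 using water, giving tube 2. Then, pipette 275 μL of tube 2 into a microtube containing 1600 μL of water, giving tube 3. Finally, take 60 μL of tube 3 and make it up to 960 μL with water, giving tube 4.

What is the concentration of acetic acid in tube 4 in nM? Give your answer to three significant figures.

17.6 nM

Step 1: 220 μL brought to 32.8 mL → factor 32800/220 = 149.09
Step 2: 7-fold → factor 7
Step 3: 275 μL + 1600 μL = 1875 μL total → factor 1875/275 = 6.8182
Step 4: 60 μL brought to 960 μL → factor 960/60 = 16
Overall dilution factor = 149.09 × 7 × 6.8182 × 16 = 1.1385 × 10^5
Final = 2.00 mM / 1.1385 × 10^5 = 1.757 × 10^-5 mM = 17.6 nM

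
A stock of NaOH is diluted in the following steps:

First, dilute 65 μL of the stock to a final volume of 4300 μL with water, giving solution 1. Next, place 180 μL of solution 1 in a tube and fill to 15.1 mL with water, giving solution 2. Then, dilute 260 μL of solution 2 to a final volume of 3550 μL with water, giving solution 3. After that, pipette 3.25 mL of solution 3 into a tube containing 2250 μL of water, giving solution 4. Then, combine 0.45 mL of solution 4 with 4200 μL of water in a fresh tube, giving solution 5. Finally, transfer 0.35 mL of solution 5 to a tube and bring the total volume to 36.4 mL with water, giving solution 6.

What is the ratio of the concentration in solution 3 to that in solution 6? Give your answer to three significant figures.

1.82 × 10^3

Step 1: 65 μL brought to 4300 μL → factor 4300/65 = 66.154
Step 2: 180 μL brought to 15.1 mL → factor 15100/180 = 83.889
Step 3: 260 μL brought to 3550 μL → factor 3550/260 = 13.654
Step 4: 3.25 mL + 2250 μL = 5.5 mL total → factor 5.5/3.25 = 1.6923
Step 5: 0.45 mL + 4200 μL = 4.65 mL total → factor 4.65/0.45 = 10.333
Step 6: 0.35 mL brought to 36.4 mL → factor 36.4/0.35 = 104
Dilution factor to solution 3 = 75773; to solution 6 = 1.3781 × 10^8
[solution 3]/[solution 6] = (factor to solution 6)/(factor to solution 3) = 1.3781 × 10^8/75773 = 1.82 × 10^3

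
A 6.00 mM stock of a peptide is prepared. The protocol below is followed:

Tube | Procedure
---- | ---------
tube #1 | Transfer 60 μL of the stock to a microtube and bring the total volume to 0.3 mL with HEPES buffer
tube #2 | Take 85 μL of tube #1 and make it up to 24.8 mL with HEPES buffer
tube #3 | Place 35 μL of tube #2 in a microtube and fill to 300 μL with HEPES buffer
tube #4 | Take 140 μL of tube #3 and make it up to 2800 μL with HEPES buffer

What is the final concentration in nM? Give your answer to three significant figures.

24.0 nM

Step 1: 60 μL brought to 0.3 mL → factor 300/60 = 5
Step 2: 85 μL brought to 24.8 mL → factor 24800/85 = 291.76
Step 3: 35 μL brought to 300 μL → factor 300/35 = 8.5714
Step 4: 140 μL brought to 2800 μL → factor 2800/140 = 20
Overall dilution factor = 5 × 291.76 × 8.5714 × 20 = 2.5008 × 10^5
Final = 6.00 mM / 2.5008 × 10^5 = 2.399 × 10^-5 mM = 24.0 nM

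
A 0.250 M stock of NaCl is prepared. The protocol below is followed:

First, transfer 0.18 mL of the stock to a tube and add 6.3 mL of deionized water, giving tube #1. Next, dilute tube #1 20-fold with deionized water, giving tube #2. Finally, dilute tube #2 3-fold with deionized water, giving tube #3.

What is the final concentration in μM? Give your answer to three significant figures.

116 μM

Step 1: 0.18 mL + 6.3 mL = 6.48 mL total → factor 6.48/0.18 = 36
Step 2: 20-fold → factor 20
Step 3: 3-fold → factor 3
Overall dilution factor = 36 × 20 × 3 = 2160
Final = 0.250 M / 2160 = 0.0001157 M = 116 μM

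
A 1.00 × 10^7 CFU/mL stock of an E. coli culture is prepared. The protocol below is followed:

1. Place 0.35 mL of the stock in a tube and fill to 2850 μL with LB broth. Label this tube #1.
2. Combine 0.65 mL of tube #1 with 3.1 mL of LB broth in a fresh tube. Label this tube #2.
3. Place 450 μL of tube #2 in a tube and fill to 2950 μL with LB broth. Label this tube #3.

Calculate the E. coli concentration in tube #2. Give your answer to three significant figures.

2.13 × 10^5 CFU/mL

Step 1: 0.35 mL brought to 2850 μL → factor 2.85/0.35 = 8.1429
Step 2: 0.65 mL + 3.1 mL = 3.75 mL total → factor 3.75/0.65 = 5.7692
Dilution factor through tube #2 = 8.1429 × 5.7692 = 46.978
[tube #2] = 1.00 × 10^7 CFU/mL / 46.978 = 2.13 × 10^5 CFU/mL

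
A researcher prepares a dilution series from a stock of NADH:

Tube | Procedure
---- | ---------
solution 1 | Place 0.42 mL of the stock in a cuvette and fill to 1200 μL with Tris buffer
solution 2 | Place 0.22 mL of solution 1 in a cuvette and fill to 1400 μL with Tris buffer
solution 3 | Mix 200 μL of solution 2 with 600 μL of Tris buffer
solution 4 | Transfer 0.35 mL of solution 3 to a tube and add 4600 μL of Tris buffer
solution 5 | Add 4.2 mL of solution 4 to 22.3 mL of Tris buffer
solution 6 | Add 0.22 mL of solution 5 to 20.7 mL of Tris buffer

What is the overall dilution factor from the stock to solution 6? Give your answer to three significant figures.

Step 1: 0.42 mL brought to 1200 μL → factor 1.2/0.42 = 2.8571
Step 2: 0.22 mL brought to 1400 μL → factor 1.4/0.22 = 6.3636
Step 3: 200 μL + 600 μL = 800 μL total → factor 800/200 = 4
Step 4: 0.35 mL + 4600 μL = 4.95 mL total → factor 4.95/0.35 = 14.143
Step 5: 4.2 mL + 22.3 mL = 26.5 mL total → factor 26.5/4.2 = 6.3095
Step 6: 0.22 mL + 20.7 mL = 20.92 mL total → factor 20.92/0.22 = 95.091
Overall dilution factor = 2.8571 × 6.3636 × 4 × 14.143 × 6.3095 × 95.091 = 6.1712 × 10^5

6.17 × 10^5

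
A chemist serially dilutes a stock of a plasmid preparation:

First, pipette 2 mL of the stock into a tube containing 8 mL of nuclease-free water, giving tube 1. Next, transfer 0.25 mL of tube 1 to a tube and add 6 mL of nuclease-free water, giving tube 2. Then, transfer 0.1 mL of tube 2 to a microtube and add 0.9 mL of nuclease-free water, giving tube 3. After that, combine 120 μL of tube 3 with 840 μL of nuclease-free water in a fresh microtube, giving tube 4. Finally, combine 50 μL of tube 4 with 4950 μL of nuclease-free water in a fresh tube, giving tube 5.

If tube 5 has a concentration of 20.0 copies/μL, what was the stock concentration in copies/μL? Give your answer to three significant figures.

2.00 × 10^7 copies/μL

Step 1: 2 mL + 8 mL = 10 mL total → factor 10/2 = 5
Step 2: 0.25 mL + 6 mL = 6.25 mL total → factor 6.25/0.25 = 25
Step 3: 0.1 mL + 0.9 mL = 1 mL total → factor 1/0.1 = 10
Step 4: 120 μL + 840 μL = 960 μL total → factor 960/120 = 8
Step 5: 50 μL + 4950 μL = 5000 μL total → factor 5000/50 = 100
Overall dilution factor = 5 × 25 × 10 × 8 × 100 = 1 × 10^6
Stock = 20.0 copies/μL × 1 × 10^6 = 2.00 × 10^7 copies/μL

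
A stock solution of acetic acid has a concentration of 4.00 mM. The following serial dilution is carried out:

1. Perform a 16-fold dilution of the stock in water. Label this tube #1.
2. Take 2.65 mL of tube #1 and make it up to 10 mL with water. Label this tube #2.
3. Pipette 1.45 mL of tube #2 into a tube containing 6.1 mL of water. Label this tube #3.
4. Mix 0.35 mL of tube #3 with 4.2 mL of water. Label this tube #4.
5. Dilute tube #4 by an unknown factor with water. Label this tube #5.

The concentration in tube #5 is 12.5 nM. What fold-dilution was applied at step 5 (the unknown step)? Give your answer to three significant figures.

Step 1: 16-fold → factor 16
Step 2: 2.65 mL brought to 10 mL → factor 10/2.65 = 3.7736
Step 3: 1.45 mL + 6.1 mL = 7.55 mL total → factor 7.55/1.45 = 5.2069
Step 4: 0.35 mL + 4.2 mL = 4.55 mL total → factor 4.55/0.35 = 13
Step 5: unknown factor x
Product of known-step factors = 4086.9
Overall factor = 4.00 mM / (12.5 nM) = 3.2 × 10^5
x = 3.2 × 10^5 / 4086.9 = 78.3

78.3-fold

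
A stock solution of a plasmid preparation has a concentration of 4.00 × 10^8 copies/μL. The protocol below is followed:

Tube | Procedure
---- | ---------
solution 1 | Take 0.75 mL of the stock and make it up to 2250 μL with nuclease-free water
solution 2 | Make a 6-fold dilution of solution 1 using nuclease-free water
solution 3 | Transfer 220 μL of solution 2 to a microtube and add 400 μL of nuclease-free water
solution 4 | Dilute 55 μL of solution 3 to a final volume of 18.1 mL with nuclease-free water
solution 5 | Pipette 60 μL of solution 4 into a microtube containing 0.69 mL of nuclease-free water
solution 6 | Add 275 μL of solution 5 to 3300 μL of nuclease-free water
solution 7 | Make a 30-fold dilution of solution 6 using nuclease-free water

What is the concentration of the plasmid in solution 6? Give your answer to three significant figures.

Step 1: 0.75 mL brought to 2250 μL → factor 2.25/0.75 = 3
Step 2: 6-fold → factor 6
Step 3: 220 μL + 400 μL = 620 μL total → factor 620/220 = 2.8182
Step 4: 55 μL brought to 18.1 mL → factor 18100/55 = 329.09
Step 5: 60 μL + 0.69 mL = 750 μL total → factor 750/60 = 12.5
Step 6: 275 μL + 3300 μL = 3575 μL total → factor 3575/275 = 13
Dilution factor through solution 6 = 3 × 6 × 2.8182 × 329.09 × 12.5 × 13 = 2.7128 × 10^6
[solution 6] = 4.00 × 10^8 copies/μL / 2.7128 × 10^6 = 147 copies/μL

147 copies/μL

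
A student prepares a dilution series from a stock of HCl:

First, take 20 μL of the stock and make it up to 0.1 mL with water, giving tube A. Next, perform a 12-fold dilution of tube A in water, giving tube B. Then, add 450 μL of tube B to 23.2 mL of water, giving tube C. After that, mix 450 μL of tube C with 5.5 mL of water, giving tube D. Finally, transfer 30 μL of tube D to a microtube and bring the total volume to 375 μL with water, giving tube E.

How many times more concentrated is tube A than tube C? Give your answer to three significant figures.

631

Step 1: 20 μL brought to 0.1 mL → factor 100/20 = 5
Step 2: 12-fold → factor 12
Step 3: 450 μL + 23.2 mL = 23650 μL total → factor 23650/450 = 52.556
Dilution factor to tube A = 5; to tube C = 3153.3
[tube A]/[tube C] = (factor to tube C)/(factor to tube A) = 3153.3/5 = 631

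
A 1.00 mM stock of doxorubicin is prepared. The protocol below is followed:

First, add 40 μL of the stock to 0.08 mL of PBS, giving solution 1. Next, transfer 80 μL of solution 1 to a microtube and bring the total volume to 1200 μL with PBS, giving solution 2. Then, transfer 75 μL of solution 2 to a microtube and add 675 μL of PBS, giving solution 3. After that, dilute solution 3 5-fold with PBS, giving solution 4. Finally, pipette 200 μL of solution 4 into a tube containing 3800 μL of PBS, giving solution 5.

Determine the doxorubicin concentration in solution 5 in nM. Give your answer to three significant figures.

Step 1: 40 μL + 0.08 mL = 120 μL total → factor 120/40 = 3
Step 2: 80 μL brought to 1200 μL → factor 1200/80 = 15
Step 3: 75 μL + 675 μL = 750 μL total → factor 750/75 = 10
Step 4: 5-fold → factor 5
Step 5: 200 μL + 3800 μL = 4000 μL total → factor 4000/200 = 20
Overall dilution factor = 3 × 15 × 10 × 5 × 20 = 45000
Final = 1.00 mM / 45000 = 2.222 × 10^-5 mM = 22.2 nM

22.2 nM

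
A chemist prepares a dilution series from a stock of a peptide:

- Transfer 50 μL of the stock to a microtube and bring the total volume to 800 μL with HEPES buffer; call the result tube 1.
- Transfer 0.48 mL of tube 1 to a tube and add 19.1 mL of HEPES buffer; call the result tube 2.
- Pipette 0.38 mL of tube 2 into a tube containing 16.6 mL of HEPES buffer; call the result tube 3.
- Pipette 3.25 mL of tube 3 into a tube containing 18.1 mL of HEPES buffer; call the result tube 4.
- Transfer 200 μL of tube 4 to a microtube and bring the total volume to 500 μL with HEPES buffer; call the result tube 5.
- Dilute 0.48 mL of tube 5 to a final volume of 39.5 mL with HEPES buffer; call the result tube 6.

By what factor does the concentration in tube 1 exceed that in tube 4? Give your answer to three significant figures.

Step 1: 50 μL brought to 800 μL → factor 800/50 = 16
Step 2: 0.48 mL + 19.1 mL = 19.58 mL total → factor 19.58/0.48 = 40.792
Step 3: 0.38 mL + 16.6 mL = 16.98 mL total → factor 16.98/0.38 = 44.684
Step 4: 3.25 mL + 18.1 mL = 21.35 mL total → factor 21.35/3.25 = 6.5692
Dilution factor to tube 1 = 16; to tube 4 = 1.9158 × 10^5
[tube 1]/[tube 4] = (factor to tube 4)/(factor to tube 1) = 1.9158 × 10^5/16 = 1.20 × 10^4

1.20 × 10^4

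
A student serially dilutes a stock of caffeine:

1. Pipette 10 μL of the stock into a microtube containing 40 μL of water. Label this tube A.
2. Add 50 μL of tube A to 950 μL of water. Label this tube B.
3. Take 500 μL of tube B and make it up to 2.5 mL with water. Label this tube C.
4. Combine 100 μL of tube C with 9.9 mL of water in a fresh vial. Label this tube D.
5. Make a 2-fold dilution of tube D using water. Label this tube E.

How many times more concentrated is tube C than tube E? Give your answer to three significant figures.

Step 1: 10 μL + 40 μL = 50 μL total → factor 50/10 = 5
Step 2: 50 μL + 950 μL = 1000 μL total → factor 1000/50 = 20
Step 3: 500 μL brought to 2.5 mL → factor 2500/500 = 5
Step 4: 100 μL + 9.9 mL = 10000 μL total → factor 10000/100 = 100
Step 5: 2-fold → factor 2
Dilution factor to tube C = 500; to tube E = 1 × 10^5
[tube C]/[tube E] = (factor to tube E)/(factor to tube C) = 1 × 10^5/500 = 200

200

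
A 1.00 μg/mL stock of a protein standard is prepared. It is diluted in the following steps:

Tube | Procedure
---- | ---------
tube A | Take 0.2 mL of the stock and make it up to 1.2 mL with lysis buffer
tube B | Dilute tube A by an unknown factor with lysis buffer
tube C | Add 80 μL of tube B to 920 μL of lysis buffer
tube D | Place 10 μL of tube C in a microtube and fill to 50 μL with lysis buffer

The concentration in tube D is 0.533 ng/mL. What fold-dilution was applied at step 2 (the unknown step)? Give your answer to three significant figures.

5.00-fold

Step 1: 0.2 mL brought to 1.2 mL → factor 1.2/0.2 = 6
Step 2: unknown factor x
Step 3: 80 μL + 920 μL = 1000 μL total → factor 1000/80 = 12.5
Step 4: 10 μL brought to 50 μL → factor 50/10 = 5
Product of known-step factors = 375
Overall factor = 1.00 μg/mL / (0.533 ng/mL) = 1876.2
x = 1876.2 / 375 = 5.00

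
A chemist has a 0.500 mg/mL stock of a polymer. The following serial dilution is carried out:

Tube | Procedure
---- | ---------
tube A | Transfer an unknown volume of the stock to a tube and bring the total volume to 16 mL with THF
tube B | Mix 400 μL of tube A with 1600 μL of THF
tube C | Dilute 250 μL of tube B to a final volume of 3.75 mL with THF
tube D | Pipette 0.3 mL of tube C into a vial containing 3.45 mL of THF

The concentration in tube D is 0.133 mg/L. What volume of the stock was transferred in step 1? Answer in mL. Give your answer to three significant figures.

3.99 mL

Step 1: v brought to 16 mL → factor = 16 mL/v
Step 2: 400 μL + 1600 μL = 2000 μL total → factor 2000/400 = 5
Step 3: 250 μL brought to 3.75 mL → factor 3750/250 = 15
Step 4: 0.3 mL + 3.45 mL = 3.75 mL total → factor 3.75/0.3 = 12.5
Product of known-step factors = 937.5
Overall factor = 0.500 mg/mL / (0.133 mg/L) = 3759.4
Step-1 factor = 3759.4 / 937.5 = 4.01
v = 16 mL / 4.01 = 3.99 mL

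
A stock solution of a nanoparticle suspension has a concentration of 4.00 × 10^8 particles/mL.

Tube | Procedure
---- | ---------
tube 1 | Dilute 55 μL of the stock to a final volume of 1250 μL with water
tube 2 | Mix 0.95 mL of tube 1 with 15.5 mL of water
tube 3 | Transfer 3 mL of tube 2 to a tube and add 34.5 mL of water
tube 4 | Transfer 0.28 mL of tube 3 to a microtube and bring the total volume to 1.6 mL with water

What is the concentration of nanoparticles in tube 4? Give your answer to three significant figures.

1.42 × 10^4 particles/mL

Step 1: 55 μL brought to 1250 μL → factor 1250/55 = 22.727
Step 2: 0.95 mL + 15.5 mL = 16.45 mL total → factor 16.45/0.95 = 17.316
Step 3: 3 mL + 34.5 mL = 37.5 mL total → factor 37.5/3 = 12.5
Step 4: 0.28 mL brought to 1.6 mL → factor 1.6/0.28 = 5.7143
Overall dilution factor = 22.727 × 17.316 × 12.5 × 5.7143 = 28110
Final = 4.00 × 10^8 particles/mL / 28110 = 1.42 × 10^4 particles/mL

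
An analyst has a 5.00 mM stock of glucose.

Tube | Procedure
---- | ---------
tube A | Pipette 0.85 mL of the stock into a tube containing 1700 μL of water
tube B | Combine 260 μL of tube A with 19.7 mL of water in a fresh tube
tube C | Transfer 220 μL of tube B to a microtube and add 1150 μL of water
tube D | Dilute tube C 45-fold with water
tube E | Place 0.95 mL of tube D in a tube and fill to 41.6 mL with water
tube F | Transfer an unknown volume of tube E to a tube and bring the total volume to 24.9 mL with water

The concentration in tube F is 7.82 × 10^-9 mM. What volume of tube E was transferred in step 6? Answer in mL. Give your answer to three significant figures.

Step 1: 0.85 mL + 1700 μL = 2.55 mL total → factor 2.55/0.85 = 3
Step 2: 260 μL + 19.7 mL = 19960 μL total → factor 19960/260 = 76.769
Step 3: 220 μL + 1150 μL = 1370 μL total → factor 1370/220 = 6.2273
Step 4: 45-fold → factor 45
Step 5: 0.95 mL brought to 41.6 mL → factor 41.6/0.95 = 43.789
Step 6: v brought to 24.9 mL → factor = 24.9 mL/v
Product of known-step factors = 2.8261 × 10^6
Overall factor = 5.00 mM / (7.82 × 10^-9 mM) = 6.3939 × 10^8
Step-6 factor = 6.3939 × 10^8 / 2.8261 × 10^6 = 226.24
v = 24.9 mL / 226.24 = 0.110 mL

0.110 mL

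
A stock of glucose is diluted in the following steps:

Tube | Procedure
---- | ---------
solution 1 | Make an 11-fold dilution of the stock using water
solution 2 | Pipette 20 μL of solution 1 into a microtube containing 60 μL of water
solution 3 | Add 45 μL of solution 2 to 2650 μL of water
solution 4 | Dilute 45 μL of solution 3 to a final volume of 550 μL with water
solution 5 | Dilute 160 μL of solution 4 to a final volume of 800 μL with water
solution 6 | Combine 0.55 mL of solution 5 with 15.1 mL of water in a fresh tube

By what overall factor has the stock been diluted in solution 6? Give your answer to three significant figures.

Step 1: 11-fold → factor 11
Step 2: 20 μL + 60 μL = 80 μL total → factor 80/20 = 4
Step 3: 45 μL + 2650 μL = 2695 μL total → factor 2695/45 = 59.889
Step 4: 45 μL brought to 550 μL → factor 550/45 = 12.222
Step 5: 160 μL brought to 800 μL → factor 800/160 = 5
Step 6: 0.55 mL + 15.1 mL = 15.65 mL total → factor 15.65/0.55 = 28.455
Overall dilution factor = 11 × 4 × 59.889 × 12.222 × 5 × 28.455 = 4.5822 × 10^6

4.58 × 10^6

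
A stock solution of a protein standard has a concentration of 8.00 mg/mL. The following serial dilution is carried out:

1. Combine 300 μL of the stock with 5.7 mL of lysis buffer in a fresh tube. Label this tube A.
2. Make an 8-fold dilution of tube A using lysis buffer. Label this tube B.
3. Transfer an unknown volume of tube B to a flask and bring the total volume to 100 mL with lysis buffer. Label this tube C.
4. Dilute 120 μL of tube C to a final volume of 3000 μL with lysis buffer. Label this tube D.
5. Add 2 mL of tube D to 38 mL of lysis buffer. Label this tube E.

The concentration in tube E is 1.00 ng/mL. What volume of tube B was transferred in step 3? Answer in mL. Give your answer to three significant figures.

1.00 mL

Step 1: 300 μL + 5.7 mL = 6000 μL total → factor 6000/300 = 20
Step 2: 8-fold → factor 8
Step 3: v brought to 100 mL → factor = 100 mL/v
Step 4: 120 μL brought to 3000 μL → factor 3000/120 = 25
Step 5: 2 mL + 38 mL = 40 mL total → factor 40/2 = 20
Product of known-step factors = 80000
Overall factor = 8.00 mg/mL / (1.00 ng/mL) = 8 × 10^6
Step-3 factor = 8 × 10^6 / 80000 = 100
v = 100 mL / 100 = 1.00 mL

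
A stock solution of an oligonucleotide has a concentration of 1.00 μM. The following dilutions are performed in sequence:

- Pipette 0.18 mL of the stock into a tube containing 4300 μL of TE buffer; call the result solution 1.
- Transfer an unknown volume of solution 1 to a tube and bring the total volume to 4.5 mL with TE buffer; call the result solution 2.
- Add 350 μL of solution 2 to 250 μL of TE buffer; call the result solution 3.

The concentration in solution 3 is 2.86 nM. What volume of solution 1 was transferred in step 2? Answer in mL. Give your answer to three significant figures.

0.549 mL

Step 1: 0.18 mL + 4300 μL = 4.48 mL total → factor 4.48/0.18 = 24.889
Step 2: v brought to 4.5 mL → factor = 4.5 mL/v
Step 3: 350 μL + 250 μL = 600 μL total → factor 600/350 = 1.7143
Product of known-step factors = 42.667
Overall factor = 1.00 μM / (2.86 nM) = 349.65
Step-2 factor = 349.65 / 42.667 = 8.1949
v = 4.5 mL / 8.1949 = 0.549 mL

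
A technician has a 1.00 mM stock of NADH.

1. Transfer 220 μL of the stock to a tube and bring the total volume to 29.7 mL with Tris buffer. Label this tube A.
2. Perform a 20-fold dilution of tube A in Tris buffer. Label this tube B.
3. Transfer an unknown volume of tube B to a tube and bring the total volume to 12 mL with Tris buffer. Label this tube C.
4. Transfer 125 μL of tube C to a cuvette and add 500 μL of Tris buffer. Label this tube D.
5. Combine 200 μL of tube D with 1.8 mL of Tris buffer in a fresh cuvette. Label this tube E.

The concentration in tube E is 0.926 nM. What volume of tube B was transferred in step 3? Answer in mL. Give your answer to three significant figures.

Step 1: 220 μL brought to 29.7 mL → factor 29700/220 = 135
Step 2: 20-fold → factor 20
Step 3: v brought to 12 mL → factor = 12 mL/v
Step 4: 125 μL + 500 μL = 625 μL total → factor 625/125 = 5
Step 5: 200 μL + 1.8 mL = 2000 μL total → factor 2000/200 = 10
Product of known-step factors = 1.35 × 10^5
Overall factor = 1.00 mM / (0.926 nM) = 1.0799 × 10^6
Step-3 factor = 1.0799 × 10^6 / 1.35 × 10^5 = 7.9994
v = 12 mL / 7.9994 = 1.50 mL

1.50 mL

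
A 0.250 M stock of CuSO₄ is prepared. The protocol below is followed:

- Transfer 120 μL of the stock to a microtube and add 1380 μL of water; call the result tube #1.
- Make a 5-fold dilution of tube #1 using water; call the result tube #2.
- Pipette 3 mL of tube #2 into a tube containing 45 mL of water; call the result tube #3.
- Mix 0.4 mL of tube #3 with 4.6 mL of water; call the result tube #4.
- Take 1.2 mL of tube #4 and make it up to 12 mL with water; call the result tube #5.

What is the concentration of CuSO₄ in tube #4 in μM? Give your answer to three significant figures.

20.0 μM

Step 1: 120 μL + 1380 μL = 1500 μL total → factor 1500/120 = 12.5
Step 2: 5-fold → factor 5
Step 3: 3 mL + 45 mL = 48 mL total → factor 48/3 = 16
Step 4: 0.4 mL + 4.6 mL = 5 mL total → factor 5/0.4 = 12.5
Dilution factor through tube #4 = 12.5 × 5 × 16 × 12.5 = 12500
[tube #4] = 0.250 M / 12500 = 2.000 × 10^-5 M = 20.0 μM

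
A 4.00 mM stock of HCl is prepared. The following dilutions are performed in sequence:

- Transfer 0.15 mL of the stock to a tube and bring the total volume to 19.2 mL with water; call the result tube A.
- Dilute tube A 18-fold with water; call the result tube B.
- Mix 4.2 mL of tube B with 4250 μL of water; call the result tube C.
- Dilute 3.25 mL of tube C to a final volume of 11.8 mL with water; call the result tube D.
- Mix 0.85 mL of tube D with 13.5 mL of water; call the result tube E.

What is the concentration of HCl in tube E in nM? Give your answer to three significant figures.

14.1 nM

Step 1: 0.15 mL brought to 19.2 mL → factor 19.2/0.15 = 128
Step 2: 18-fold → factor 18
Step 3: 4.2 mL + 4250 μL = 8.45 mL total → factor 8.45/4.2 = 2.0119
Step 4: 3.25 mL brought to 11.8 mL → factor 11.8/3.25 = 3.6308
Step 5: 0.85 mL + 13.5 mL = 14.35 mL total → factor 14.35/0.85 = 16.882
Overall dilution factor = 128 × 18 × 2.0119 × 3.6308 × 16.882 = 2.8413 × 10^5
Final = 4.00 mM / 2.8413 × 10^5 = 1.408 × 10^-5 mM = 14.1 nM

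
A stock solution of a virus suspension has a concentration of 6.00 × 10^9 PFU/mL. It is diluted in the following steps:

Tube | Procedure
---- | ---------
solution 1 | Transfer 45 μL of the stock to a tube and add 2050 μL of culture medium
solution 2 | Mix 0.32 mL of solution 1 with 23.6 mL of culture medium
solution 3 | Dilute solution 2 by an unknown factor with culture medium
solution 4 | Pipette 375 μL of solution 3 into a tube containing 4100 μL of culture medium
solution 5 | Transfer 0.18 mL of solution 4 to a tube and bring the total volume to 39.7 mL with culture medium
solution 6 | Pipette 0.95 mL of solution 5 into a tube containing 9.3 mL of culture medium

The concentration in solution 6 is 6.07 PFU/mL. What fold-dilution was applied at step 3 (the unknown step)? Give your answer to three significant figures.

10.0-fold

Step 1: 45 μL + 2050 μL = 2095 μL total → factor 2095/45 = 46.556
Step 2: 0.32 mL + 23.6 mL = 23.92 mL total → factor 23.92/0.32 = 74.75
Step 3: unknown factor x
Step 4: 375 μL + 4100 μL = 4475 μL total → factor 4475/375 = 11.933
Step 5: 0.18 mL brought to 39.7 mL → factor 39.7/0.18 = 220.56
Step 6: 0.95 mL + 9.3 mL = 10.25 mL total → factor 10.25/0.95 = 10.789
Product of known-step factors = 9.8824 × 10^7
Overall factor = 6.00 × 10^9 PFU/mL / (6.07 PFU/mL) = 9.8847 × 10^8
x = 9.8847 × 10^8 / 9.8824 × 10^7 = 10.0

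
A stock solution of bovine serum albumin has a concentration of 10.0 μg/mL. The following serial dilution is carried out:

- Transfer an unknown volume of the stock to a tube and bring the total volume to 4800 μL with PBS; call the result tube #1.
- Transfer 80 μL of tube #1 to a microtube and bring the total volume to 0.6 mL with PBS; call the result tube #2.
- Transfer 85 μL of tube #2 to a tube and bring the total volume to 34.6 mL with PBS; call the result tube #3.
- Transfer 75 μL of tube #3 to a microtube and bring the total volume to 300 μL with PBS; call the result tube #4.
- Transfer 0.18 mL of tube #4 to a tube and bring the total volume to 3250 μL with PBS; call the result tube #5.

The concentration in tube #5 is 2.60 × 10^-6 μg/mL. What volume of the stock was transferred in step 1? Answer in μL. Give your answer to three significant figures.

275 μL

Step 1: v brought to 4800 μL → factor = 4800 μL/v
Step 2: 80 μL brought to 0.6 mL → factor 600/80 = 7.5
Step 3: 85 μL brought to 34.6 mL → factor 34600/85 = 407.06
Step 4: 75 μL brought to 300 μL → factor 300/75 = 4
Step 5: 0.18 mL brought to 3250 μL → factor 3.25/0.18 = 18.056
Product of known-step factors = 2.2049 × 10^5
Overall factor = 10.0 μg/mL / (2.60 × 10^-6 μg/mL) = 3.8462 × 10^6
Step-1 factor = 3.8462 × 10^6 / 2.2049 × 10^5 = 17.444
v = 4800 μL / 17.444 = 275 μL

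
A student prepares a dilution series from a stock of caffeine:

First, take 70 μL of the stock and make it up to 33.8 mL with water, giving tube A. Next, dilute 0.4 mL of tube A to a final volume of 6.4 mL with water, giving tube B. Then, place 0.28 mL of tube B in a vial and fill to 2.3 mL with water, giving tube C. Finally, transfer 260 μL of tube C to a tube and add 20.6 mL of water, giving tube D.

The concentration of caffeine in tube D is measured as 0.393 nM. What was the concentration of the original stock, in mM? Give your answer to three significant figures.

2.00 mM

Step 1: 70 μL brought to 33.8 mL → factor 33800/70 = 482.86
Step 2: 0.4 mL brought to 6.4 mL → factor 6.4/0.4 = 16
Step 3: 0.28 mL brought to 2.3 mL → factor 2.3/0.28 = 8.2143
Step 4: 260 μL + 20.6 mL = 20860 μL total → factor 20860/260 = 80.231
Overall dilution factor = 482.86 × 16 × 8.2143 × 80.231 = 5.0915 × 10^6
Stock = 0.393 nM × 5.0915 × 10^6 = 2.001 × 10^6 nM = 2.00 mM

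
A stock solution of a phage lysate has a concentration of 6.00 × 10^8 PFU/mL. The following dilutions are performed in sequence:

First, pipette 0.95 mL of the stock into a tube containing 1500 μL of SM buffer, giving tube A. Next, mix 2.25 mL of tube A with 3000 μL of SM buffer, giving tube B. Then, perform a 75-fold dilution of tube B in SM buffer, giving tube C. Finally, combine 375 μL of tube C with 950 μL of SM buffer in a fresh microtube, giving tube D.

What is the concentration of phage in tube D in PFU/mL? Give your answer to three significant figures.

3.76 × 10^5 PFU/mL

Step 1: 0.95 mL + 1500 μL = 2.45 mL total → factor 2.45/0.95 = 2.5789
Step 2: 2.25 mL + 3000 μL = 5.25 mL total → factor 5.25/2.25 = 2.3333
Step 3: 75-fold → factor 75
Step 4: 375 μL + 950 μL = 1325 μL total → factor 1325/375 = 3.5333
Overall dilution factor = 2.5789 × 2.3333 × 75 × 3.5333 = 1594.6
Final = 6.00 × 10^8 PFU/mL / 1594.6 = 3.76 × 10^5 PFU/mL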